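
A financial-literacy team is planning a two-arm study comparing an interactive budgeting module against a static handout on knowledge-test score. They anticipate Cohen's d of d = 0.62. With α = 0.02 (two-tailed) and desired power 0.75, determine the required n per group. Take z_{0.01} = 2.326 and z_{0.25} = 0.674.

n = 47 per group

For two independent groups with equal n: n = 2·((z_{α/2} + z_β) / d)².
z_{α/2} + z_β = 2.326 + 0.674 = 3.000.
n = 2 × (3.000 / 0.62)² = 2 × 4.839² = 2 × 23.41 = 46.8.
Round up to the next whole participant.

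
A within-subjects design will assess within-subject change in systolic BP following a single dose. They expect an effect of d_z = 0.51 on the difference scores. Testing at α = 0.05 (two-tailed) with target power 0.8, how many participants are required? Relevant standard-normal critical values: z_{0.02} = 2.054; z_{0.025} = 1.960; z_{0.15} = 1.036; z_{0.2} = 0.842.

For a paired (one-sample on differences) test: n = ((z_{α/2} + z_β) / d)².
z_{α/2} + z_β = 1.960 + 0.842 = 2.802.
n = (2.802 / 0.51)² = 5.494² = 30.19.
Round up.

n = 31 pairs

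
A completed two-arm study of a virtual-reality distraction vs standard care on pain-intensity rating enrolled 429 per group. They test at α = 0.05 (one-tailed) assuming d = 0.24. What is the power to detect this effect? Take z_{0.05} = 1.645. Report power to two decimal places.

For two equal groups, power = Φ(d·√(n/2) − z_{α}).
d·√(n/2) = 0.24 × √(429/2) = 0.24 × 14.646 = 3.515.
z_β = 3.515 − 1.645 = 1.870.
Power = Φ(1.870) = 0.969.

power ≈ 0.97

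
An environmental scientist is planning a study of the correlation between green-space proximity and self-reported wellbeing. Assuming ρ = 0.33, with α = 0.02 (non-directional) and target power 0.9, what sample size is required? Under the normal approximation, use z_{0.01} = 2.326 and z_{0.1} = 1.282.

n = 114

Fisher's z: C = ½·ln((1+r)/(1−r)) = ½·ln(1.9851) = 0.3428.
n = ((z_{α/2} + z_β)/C)² + 3.
(2.326 + 1.282) / 0.3428 = 3.608 / 0.3428 = 10.525.
n = 10.525² + 3 = 110.78 + 3 = 113.8.
Round up.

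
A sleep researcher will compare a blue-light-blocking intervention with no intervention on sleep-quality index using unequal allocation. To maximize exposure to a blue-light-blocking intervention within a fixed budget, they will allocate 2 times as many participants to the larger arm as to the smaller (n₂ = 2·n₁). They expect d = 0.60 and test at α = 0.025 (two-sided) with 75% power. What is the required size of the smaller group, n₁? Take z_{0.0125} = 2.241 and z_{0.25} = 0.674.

n₁ = 36

With allocation ratio k = n₂/n₁ = 2, Var(x̄₁−x̄₂) = σ²(1/n₁ + 1/(k·n₁)) = σ²·(k+1)/(k·n₁).
So n₁ = (1 + 1/k)·((z_{α/2} + z_β)/d)² = 1.500 × (2.915/0.60)².
n₁ = 1.500 × 23.60 = 35.4.
Round up: n₁ = 36, giving n₂ = 2 × 36 = 72.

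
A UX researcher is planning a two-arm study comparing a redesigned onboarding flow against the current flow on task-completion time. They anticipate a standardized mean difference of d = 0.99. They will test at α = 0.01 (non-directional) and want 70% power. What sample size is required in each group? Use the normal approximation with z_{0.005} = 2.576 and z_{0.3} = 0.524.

n = 20 per group

For two independent groups with equal n: n = 2·((z_{α/2} + z_β) / d)².
z_{α/2} + z_β = 2.576 + 0.524 = 3.100.
n = 2 × (3.100 / 0.99)² = 2 × 3.131² = 2 × 9.81 = 19.6.
Round up to the next whole participant.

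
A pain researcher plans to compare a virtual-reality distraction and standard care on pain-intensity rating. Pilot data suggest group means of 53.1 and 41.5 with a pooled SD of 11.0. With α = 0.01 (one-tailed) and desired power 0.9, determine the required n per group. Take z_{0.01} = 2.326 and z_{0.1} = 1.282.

Cohen's d = |M₁ − M₂| / SD_pooled = |53.1 − 41.5| / 11.0 = 11.6 / 11.0 = 1.055.
For two independent groups with equal n: n = 2·((z_{α} + z_β) / d)².
z_{α} + z_β = 2.326 + 1.282 = 3.608.
n = 2 × (3.608 / 1.055)² = 2 × 3.420² = 2 × 11.70 = 23.4.
Round up to the next whole participant.

n = 24 per group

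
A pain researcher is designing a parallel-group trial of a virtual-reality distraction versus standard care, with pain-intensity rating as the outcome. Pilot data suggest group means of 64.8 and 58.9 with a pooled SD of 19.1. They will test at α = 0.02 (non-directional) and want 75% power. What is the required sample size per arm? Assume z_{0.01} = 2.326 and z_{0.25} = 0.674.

Cohen's d = |M₁ − M₂| / SD_pooled = |64.8 − 58.9| / 19.1 = 5.9 / 19.1 = 0.309.
For two independent groups with equal n: n = 2·((z_{α/2} + z_β) / d)².
z_{α/2} + z_β = 2.326 + 0.674 = 3.000.
n = 2 × (3.000 / 0.309)² = 2 × 9.709² = 2 × 94.26 = 188.5.
Round up to the next whole participant.

n = 189 per group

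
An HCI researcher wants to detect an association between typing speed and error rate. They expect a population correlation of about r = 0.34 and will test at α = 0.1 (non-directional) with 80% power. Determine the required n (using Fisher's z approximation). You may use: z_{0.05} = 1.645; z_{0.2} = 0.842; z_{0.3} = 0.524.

n = 53

Fisher's z: C = ½·ln((1+r)/(1−r)) = ½·ln(2.0303) = 0.3541.
n = ((z_{α/2} + z_β)/C)² + 3.
(1.645 + 0.842) / 0.3541 = 2.487 / 0.3541 = 7.023.
n = 7.023² + 3 = 49.33 + 3 = 52.3.
Round up.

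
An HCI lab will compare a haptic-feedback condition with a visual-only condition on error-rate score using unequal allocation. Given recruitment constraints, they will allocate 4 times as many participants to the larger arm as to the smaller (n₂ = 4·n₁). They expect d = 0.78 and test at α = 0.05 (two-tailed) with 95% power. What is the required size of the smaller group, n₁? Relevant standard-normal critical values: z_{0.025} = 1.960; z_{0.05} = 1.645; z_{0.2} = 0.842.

n₁ = 27

With allocation ratio k = n₂/n₁ = 4, Var(x̄₁−x̄₂) = σ²(1/n₁ + 1/(k·n₁)) = σ²·(k+1)/(k·n₁).
So n₁ = (1 + 1/k)·((z_{α/2} + z_β)/d)² = 1.250 × (3.605/0.78)².
n₁ = 1.250 × 21.36 = 26.7.
Round up: n₁ = 27, giving n₂ = 4 × 27 = 108.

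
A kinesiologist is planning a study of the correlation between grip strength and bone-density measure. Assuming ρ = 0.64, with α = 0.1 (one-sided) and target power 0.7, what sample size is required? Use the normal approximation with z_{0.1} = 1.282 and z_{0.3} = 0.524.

Fisher's z: C = ½·ln((1+r)/(1−r)) = ½·ln(4.5556) = 0.7582.
n = ((z_{α} + z_β)/C)² + 3.
(1.282 + 0.524) / 0.7582 = 1.806 / 0.7582 = 2.382.
n = 2.382² + 3 = 5.67 + 3 = 8.7.
Round up.

n = 9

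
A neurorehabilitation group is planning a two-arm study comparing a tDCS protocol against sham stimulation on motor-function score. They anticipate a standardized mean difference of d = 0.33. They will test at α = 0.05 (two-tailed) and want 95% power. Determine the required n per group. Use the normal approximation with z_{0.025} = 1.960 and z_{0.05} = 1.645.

n = 239 per group

For two independent groups with equal n: n = 2·((z_{α/2} + z_β) / d)².
z_{α/2} + z_β = 1.960 + 1.645 = 3.605.
n = 2 × (3.605 / 0.33)² = 2 × 10.924² = 2 × 119.34 = 238.7.
Round up to the next whole participant.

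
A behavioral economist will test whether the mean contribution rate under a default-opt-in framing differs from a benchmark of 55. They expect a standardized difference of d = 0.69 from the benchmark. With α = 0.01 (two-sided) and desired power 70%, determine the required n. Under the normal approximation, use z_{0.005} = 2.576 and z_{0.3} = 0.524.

n = 21

For a one-sample test: n = ((z_{α/2} + z_β) / d)².
z_{α/2} + z_β = 2.576 + 0.524 = 3.100.
n = (3.100 / 0.69)² = 4.493² = 20.18.
Round up.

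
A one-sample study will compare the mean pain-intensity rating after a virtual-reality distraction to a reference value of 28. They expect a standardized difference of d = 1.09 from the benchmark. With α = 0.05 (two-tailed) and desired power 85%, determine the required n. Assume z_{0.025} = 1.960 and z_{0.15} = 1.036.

For a one-sample test: n = ((z_{α/2} + z_β) / d)².
z_{α/2} + z_β = 1.960 + 1.036 = 2.996.
n = (2.996 / 1.09)² = 2.749² = 7.55.
Round up.

n = 8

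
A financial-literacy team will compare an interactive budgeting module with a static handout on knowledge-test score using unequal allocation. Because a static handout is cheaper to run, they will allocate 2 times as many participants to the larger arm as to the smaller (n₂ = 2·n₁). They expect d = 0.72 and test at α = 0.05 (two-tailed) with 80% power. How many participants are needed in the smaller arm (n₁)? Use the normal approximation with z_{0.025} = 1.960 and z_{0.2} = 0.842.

n₁ = 23

With allocation ratio k = n₂/n₁ = 2, Var(x̄₁−x̄₂) = σ²(1/n₁ + 1/(k·n₁)) = σ²·(k+1)/(k·n₁).
So n₁ = (1 + 1/k)·((z_{α/2} + z_β)/d)² = 1.500 × (2.802/0.72)².
n₁ = 1.500 × 15.15 = 22.7.
Round up: n₁ = 23, giving n₂ = 2 × 23 = 46.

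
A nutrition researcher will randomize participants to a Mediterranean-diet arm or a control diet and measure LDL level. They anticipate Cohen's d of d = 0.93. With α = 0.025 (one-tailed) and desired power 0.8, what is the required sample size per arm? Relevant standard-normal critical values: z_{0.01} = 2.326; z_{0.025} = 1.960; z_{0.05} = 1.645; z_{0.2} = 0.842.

For two independent groups with equal n: n = 2·((z_{α} + z_β) / d)².
z_{α} + z_β = 1.960 + 0.842 = 2.802.
n = 2 × (2.802 / 0.93)² = 2 × 3.013² = 2 × 9.08 = 18.2.
Round up to the next whole participant.

n = 19 per group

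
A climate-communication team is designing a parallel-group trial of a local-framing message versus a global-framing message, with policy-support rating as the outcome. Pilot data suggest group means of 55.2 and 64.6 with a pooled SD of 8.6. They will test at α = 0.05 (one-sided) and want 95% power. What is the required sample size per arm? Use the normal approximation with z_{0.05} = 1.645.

Cohen's d = |M₁ − M₂| / SD_pooled = |55.2 − 64.6| / 8.6 = 9.4 / 8.6 = 1.093.
For two independent groups with equal n: n = 2·((z_{α} + z_β) / d)².
z_{α} + z_β = 1.645 + 1.645 = 3.290.
n = 2 × (3.290 / 1.093)² = 2 × 3.010² = 2 × 9.06 = 18.1.
Round up to the next whole participant.

n = 19 per group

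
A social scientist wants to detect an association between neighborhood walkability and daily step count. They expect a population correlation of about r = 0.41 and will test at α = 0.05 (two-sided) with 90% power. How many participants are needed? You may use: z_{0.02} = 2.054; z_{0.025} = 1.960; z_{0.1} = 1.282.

n = 59

Fisher's z: C = ½·ln((1+r)/(1−r)) = ½·ln(2.3898) = 0.4356.
n = ((z_{α/2} + z_β)/C)² + 3.
(1.960 + 1.282) / 0.4356 = 3.242 / 0.4356 = 7.443.
n = 7.443² + 3 = 55.39 + 3 = 58.4.
Round up.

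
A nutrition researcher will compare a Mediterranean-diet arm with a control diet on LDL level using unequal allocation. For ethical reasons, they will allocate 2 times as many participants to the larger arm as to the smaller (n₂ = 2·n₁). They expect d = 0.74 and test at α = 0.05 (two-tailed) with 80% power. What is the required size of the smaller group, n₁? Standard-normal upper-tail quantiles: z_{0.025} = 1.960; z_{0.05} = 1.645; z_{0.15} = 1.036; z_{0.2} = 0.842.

With allocation ratio k = n₂/n₁ = 2, Var(x̄₁−x̄₂) = σ²(1/n₁ + 1/(k·n₁)) = σ²·(k+1)/(k·n₁).
So n₁ = (1 + 1/k)·((z_{α/2} + z_β)/d)² = 1.500 × (2.802/0.74)².
n₁ = 1.500 × 14.34 = 21.5.
Round up: n₁ = 22, giving n₂ = 2 × 22 = 44.

n₁ = 22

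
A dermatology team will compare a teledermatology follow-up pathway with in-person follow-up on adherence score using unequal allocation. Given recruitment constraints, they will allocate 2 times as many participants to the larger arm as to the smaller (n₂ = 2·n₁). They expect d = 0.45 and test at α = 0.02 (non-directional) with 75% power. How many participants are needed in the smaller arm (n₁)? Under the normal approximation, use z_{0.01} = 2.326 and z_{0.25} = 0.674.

With allocation ratio k = n₂/n₁ = 2, Var(x̄₁−x̄₂) = σ²(1/n₁ + 1/(k·n₁)) = σ²·(k+1)/(k·n₁).
So n₁ = (1 + 1/k)·((z_{α/2} + z_β)/d)² = 1.500 × (3.000/0.45)².
n₁ = 1.500 × 44.44 = 66.7.
Round up: n₁ = 67, giving n₂ = 2 × 67 = 134.

n₁ = 67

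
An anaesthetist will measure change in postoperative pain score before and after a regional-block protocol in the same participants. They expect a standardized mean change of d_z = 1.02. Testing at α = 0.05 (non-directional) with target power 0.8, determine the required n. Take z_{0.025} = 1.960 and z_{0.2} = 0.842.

For a paired (one-sample on differences) test: n = ((z_{α/2} + z_β) / d)².
z_{α/2} + z_β = 1.960 + 0.842 = 2.802.
n = (2.802 / 1.02)² = 2.747² = 7.55.
Round up.

n = 8 pairs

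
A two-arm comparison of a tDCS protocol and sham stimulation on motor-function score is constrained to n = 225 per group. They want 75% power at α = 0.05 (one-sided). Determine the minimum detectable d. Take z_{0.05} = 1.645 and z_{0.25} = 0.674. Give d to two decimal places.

For two independent groups of n = 225 each: d_min = (z_{α} + z_β)·√(2/n).
z-sum = 1.645 + 0.674 = 2.319.
d_min = 2.319 × √(2/225) = 2.319 × 0.0943 = 0.219.

d_min ≈ 0.22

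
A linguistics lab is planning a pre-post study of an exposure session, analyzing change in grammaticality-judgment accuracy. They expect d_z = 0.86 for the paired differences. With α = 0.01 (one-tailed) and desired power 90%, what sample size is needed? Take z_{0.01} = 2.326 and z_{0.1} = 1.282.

n = 18 pairs

For a paired (one-sample on differences) test: n = ((z_{α} + z_β) / d)².
z_{α} + z_β = 2.326 + 1.282 = 3.608.
n = (3.608 / 0.86)² = 4.195² = 17.60.
Round up.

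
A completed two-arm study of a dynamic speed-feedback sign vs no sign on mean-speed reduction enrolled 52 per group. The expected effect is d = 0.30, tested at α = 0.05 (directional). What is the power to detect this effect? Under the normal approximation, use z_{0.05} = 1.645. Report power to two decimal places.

power ≈ 0.45

For two equal groups, power = Φ(d·√(n/2) − z_{α}).
d·√(n/2) = 0.30 × √(52/2) = 0.30 × 5.099 = 1.530.
z_β = 1.530 − 1.645 = -0.115.
Power = Φ(-0.115) = 0.454.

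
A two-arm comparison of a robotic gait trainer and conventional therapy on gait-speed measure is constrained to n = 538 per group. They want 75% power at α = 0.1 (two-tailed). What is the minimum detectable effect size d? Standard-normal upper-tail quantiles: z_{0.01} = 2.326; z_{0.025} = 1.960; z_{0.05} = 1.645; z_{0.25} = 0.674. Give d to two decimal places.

For two independent groups of n = 538 each: d_min = (z_{α/2} + z_β)·√(2/n).
z-sum = 1.645 + 0.674 = 2.319.
d_min = 2.319 × √(2/538) = 2.319 × 0.0610 = 0.141.

d_min ≈ 0.14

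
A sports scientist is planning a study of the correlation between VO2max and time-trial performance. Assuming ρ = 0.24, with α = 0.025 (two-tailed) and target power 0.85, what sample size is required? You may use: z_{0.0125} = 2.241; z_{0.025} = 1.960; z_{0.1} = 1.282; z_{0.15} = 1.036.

n = 183

Fisher's z: C = ½·ln((1+r)/(1−r)) = ½·ln(1.6316) = 0.2448.
n = ((z_{α/2} + z_β)/C)² + 3.
(2.241 + 1.036) / 0.2448 = 3.277 / 0.2448 = 13.386.
n = 13.386² + 3 = 179.20 + 3 = 182.2.
Round up.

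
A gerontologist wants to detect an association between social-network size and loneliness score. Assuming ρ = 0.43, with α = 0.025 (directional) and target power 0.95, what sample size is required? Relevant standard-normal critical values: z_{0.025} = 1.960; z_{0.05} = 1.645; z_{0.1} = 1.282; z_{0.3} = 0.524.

n = 65

Fisher's z: C = ½·ln((1+r)/(1−r)) = ½·ln(2.5088) = 0.4599.
n = ((z_{α} + z_β)/C)² + 3.
(1.960 + 1.645) / 0.4599 = 3.605 / 0.4599 = 7.839.
n = 7.839² + 3 = 61.44 + 3 = 64.4.
Round up.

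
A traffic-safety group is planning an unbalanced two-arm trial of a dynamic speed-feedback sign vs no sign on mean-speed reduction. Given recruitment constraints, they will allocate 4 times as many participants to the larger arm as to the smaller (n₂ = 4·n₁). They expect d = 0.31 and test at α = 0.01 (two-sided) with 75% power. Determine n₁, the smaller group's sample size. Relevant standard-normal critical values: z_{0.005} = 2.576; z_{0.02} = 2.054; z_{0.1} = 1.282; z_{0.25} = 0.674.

With allocation ratio k = n₂/n₁ = 4, Var(x̄₁−x̄₂) = σ²(1/n₁ + 1/(k·n₁)) = σ²·(k+1)/(k·n₁).
So n₁ = (1 + 1/k)·((z_{α/2} + z_β)/d)² = 1.250 × (3.250/0.31)².
n₁ = 1.250 × 109.91 = 137.4.
Round up: n₁ = 138, giving n₂ = 4 × 138 = 552.

n₁ = 138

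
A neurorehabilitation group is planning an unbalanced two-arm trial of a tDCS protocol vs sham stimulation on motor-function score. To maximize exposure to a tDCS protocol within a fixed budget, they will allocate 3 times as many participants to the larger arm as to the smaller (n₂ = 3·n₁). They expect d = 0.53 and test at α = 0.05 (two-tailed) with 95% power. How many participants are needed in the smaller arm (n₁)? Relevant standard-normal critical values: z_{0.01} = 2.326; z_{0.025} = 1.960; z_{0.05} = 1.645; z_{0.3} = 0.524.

With allocation ratio k = n₂/n₁ = 3, Var(x̄₁−x̄₂) = σ²(1/n₁ + 1/(k·n₁)) = σ²·(k+1)/(k·n₁).
So n₁ = (1 + 1/k)·((z_{α/2} + z_β)/d)² = 1.333 × (3.605/0.53)².
n₁ = 1.333 × 46.27 = 61.7.
Round up: n₁ = 62, giving n₂ = 3 × 62 = 186.

n₁ = 62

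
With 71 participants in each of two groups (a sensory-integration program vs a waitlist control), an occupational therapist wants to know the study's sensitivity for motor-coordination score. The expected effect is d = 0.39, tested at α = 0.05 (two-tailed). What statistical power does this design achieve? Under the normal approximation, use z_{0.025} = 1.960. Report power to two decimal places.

power ≈ 0.64

For two equal groups, power = Φ(d·√(n/2) − z_{α/2}).
d·√(n/2) = 0.39 × √(71/2) = 0.39 × 5.958 = 2.324.
z_β = 2.324 − 1.960 = 0.364.
Power = Φ(0.364) = 0.642.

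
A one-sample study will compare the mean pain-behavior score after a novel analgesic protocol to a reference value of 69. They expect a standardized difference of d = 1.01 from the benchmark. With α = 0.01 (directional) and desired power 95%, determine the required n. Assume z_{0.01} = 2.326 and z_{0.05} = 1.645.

n = 16

For a one-sample test: n = ((z_{α} + z_β) / d)².
z_{α} + z_β = 2.326 + 1.645 = 3.971.
n = (3.971 / 1.01)² = 3.932² = 15.46.
Round up.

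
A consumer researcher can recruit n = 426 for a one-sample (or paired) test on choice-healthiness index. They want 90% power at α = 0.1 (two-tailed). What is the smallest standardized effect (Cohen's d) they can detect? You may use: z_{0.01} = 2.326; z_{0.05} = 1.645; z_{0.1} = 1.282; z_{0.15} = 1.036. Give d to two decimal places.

For a single sample (or paired design) of n = 426: d_min = (z_{α/2} + z_β)/√n.
z-sum = 1.645 + 1.282 = 2.927.
d_min = 2.927 / √426 = 2.927 / 20.640 = 0.142.

d_min ≈ 0.14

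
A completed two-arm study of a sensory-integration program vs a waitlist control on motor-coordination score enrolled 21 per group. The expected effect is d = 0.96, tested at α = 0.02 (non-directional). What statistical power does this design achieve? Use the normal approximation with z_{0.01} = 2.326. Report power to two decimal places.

power ≈ 0.78

For two equal groups, power = Φ(d·√(n/2) − z_{α/2}).
d·√(n/2) = 0.96 × √(21/2) = 0.96 × 3.240 = 3.111.
z_β = 3.111 − 2.326 = 0.785.
Power = Φ(0.785) = 0.784.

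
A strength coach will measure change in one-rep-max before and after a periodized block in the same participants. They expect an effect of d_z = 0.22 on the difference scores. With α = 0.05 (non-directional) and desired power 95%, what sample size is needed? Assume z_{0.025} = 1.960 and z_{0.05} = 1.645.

For a paired (one-sample on differences) test: n = ((z_{α/2} + z_β) / d)².
z_{α/2} + z_β = 1.960 + 1.645 = 3.605.
n = (3.605 / 0.22)² = 16.386² = 268.51.
Round up.

n = 269 pairs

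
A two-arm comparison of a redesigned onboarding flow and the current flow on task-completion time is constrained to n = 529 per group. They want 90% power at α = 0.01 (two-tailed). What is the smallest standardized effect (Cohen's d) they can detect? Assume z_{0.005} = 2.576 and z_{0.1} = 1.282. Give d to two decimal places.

d_min ≈ 0.24

For two independent groups of n = 529 each: d_min = (z_{α/2} + z_β)·√(2/n).
z-sum = 2.576 + 1.282 = 3.858.
d_min = 3.858 × √(2/529) = 3.858 × 0.0615 = 0.237.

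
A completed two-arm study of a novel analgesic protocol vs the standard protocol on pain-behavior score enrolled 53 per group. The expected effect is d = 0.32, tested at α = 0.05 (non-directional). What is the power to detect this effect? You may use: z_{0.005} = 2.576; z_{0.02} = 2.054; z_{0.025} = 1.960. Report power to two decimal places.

For two equal groups, power = Φ(d·√(n/2) − z_{α/2}).
d·√(n/2) = 0.32 × √(53/2) = 0.32 × 5.148 = 1.647.
z_β = 1.647 − 1.960 = -0.313.
Power = Φ(-0.313) = 0.377.

power ≈ 0.38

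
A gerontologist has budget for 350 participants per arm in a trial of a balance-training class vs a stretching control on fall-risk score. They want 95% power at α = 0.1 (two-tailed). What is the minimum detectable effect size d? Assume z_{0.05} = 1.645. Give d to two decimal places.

d_min ≈ 0.25

For two independent groups of n = 350 each: d_min = (z_{α/2} + z_β)·√(2/n).
z-sum = 1.645 + 1.645 = 3.290.
d_min = 3.290 × √(2/350) = 3.290 × 0.0756 = 0.249.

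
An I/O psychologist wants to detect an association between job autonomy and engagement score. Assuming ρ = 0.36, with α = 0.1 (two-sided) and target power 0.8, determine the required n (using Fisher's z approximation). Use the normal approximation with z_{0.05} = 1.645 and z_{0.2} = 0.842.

Fisher's z: C = ½·ln((1+r)/(1−r)) = ½·ln(2.1250) = 0.3769.
n = ((z_{α/2} + z_β)/C)² + 3.
(1.645 + 0.842) / 0.3769 = 2.487 / 0.3769 = 6.599.
n = 6.599² + 3 = 43.54 + 3 = 46.5.
Round up.

n = 47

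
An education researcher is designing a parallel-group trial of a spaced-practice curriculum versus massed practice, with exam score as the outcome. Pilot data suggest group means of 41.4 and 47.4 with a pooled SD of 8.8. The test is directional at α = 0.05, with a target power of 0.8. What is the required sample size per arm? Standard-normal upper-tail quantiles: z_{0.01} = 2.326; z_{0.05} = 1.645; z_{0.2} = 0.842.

Cohen's d = |M₁ − M₂| / SD_pooled = |41.4 − 47.4| / 8.8 = 6.0 / 8.8 = 0.682.
For two independent groups with equal n: n = 2·((z_{α} + z_β) / d)².
z_{α} + z_β = 1.645 + 0.842 = 2.487.
n = 2 × (2.487 / 0.682)² = 2 × 3.647² = 2 × 13.30 = 26.6.
Round up to the next whole participant.

n = 27 per group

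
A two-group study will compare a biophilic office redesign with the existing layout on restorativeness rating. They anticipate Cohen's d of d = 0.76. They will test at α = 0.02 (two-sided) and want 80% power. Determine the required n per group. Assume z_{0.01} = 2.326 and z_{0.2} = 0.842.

n = 35 per group

For two independent groups with equal n: n = 2·((z_{α/2} + z_β) / d)².
z_{α/2} + z_β = 2.326 + 0.842 = 3.168.
n = 2 × (3.168 / 0.76)² = 2 × 4.168² = 2 × 17.38 = 34.8.
Round up to the next whole participant.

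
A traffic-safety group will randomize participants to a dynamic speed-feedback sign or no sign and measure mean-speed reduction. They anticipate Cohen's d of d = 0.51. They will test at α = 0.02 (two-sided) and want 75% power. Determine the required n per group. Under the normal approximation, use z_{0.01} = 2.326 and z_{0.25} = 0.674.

n = 70 per group

For two independent groups with equal n: n = 2·((z_{α/2} + z_β) / d)².
z_{α/2} + z_β = 2.326 + 0.674 = 3.000.
n = 2 × (3.000 / 0.51)² = 2 × 5.882² = 2 × 34.60 = 69.2.
Round up to the next whole participant.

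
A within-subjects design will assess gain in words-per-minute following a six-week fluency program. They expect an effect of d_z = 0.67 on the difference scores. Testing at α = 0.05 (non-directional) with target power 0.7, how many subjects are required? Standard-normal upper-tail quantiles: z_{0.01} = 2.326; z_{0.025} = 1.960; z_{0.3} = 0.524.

n = 14 pairs

For a paired (one-sample on differences) test: n = ((z_{α/2} + z_β) / d)².
z_{α/2} + z_β = 1.960 + 0.524 = 2.484.
n = (2.484 / 0.67)² = 3.707² = 13.75.
Round up.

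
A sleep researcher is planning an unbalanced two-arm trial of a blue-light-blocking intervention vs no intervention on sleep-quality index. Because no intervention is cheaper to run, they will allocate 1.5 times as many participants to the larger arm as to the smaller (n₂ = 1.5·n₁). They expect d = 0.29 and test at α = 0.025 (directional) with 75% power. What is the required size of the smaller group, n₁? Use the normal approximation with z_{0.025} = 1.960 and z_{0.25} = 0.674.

With allocation ratio k = n₂/n₁ = 1.5, Var(x̄₁−x̄₂) = σ²(1/n₁ + 1/(k·n₁)) = σ²·(k+1)/(k·n₁).
So n₁ = (1 + 1/k)·((z_{α} + z_β)/d)² = 1.667 × (2.634/0.29)².
n₁ = 1.667 × 82.50 = 137.5.
Round up: n₁ = 138, giving n₂ = 1.5 × 138 = 207.

n₁ = 138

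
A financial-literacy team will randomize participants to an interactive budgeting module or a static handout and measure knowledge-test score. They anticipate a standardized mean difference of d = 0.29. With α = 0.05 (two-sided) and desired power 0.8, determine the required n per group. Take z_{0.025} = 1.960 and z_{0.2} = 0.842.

n = 187 per group

For two independent groups with equal n: n = 2·((z_{α/2} + z_β) / d)².
z_{α/2} + z_β = 1.960 + 0.842 = 2.802.
n = 2 × (2.802 / 0.29)² = 2 × 9.662² = 2 × 93.36 = 186.7.
Round up to the next whole participant.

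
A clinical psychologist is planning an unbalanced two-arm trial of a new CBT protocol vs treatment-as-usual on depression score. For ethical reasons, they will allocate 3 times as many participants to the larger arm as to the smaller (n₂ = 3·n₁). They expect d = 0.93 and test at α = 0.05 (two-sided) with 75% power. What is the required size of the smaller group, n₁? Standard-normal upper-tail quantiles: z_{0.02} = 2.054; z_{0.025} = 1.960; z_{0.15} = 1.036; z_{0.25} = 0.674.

n₁ = 11

With allocation ratio k = n₂/n₁ = 3, Var(x̄₁−x̄₂) = σ²(1/n₁ + 1/(k·n₁)) = σ²·(k+1)/(k·n₁).
So n₁ = (1 + 1/k)·((z_{α/2} + z_β)/d)² = 1.333 × (2.634/0.93)².
n₁ = 1.333 × 8.02 = 10.7.
Round up: n₁ = 11, giving n₂ = 3 × 11 = 33.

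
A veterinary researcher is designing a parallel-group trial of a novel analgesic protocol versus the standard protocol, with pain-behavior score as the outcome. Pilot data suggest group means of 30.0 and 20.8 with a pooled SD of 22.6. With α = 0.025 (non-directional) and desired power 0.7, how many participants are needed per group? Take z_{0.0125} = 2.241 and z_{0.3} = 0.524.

n = 93 per group

Cohen's d = |M₁ − M₂| / SD_pooled = |30.0 − 20.8| / 22.6 = 9.2 / 22.6 = 0.407.
For two independent groups with equal n: n = 2·((z_{α/2} + z_β) / d)².
z_{α/2} + z_β = 2.241 + 0.524 = 2.765.
n = 2 × (2.765 / 0.407)² = 2 × 6.794² = 2 × 46.15 = 92.3.
Round up to the next whole participant.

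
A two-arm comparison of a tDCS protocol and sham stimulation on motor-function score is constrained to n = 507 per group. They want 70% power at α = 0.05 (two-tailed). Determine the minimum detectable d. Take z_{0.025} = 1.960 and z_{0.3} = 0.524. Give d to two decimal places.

For two independent groups of n = 507 each: d_min = (z_{α/2} + z_β)·√(2/n).
z-sum = 1.960 + 0.524 = 2.484.
d_min = 2.484 × √(2/507) = 2.484 × 0.0628 = 0.156.

d_min ≈ 0.16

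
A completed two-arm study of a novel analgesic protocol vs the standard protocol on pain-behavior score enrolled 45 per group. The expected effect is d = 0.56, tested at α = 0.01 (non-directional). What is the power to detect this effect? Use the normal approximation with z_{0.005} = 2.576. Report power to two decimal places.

For two equal groups, power = Φ(d·√(n/2) − z_{α/2}).
d·√(n/2) = 0.56 × √(45/2) = 0.56 × 4.743 = 2.656.
z_β = 2.656 − 2.576 = 0.080.
Power = Φ(0.080) = 0.532.

power ≈ 0.53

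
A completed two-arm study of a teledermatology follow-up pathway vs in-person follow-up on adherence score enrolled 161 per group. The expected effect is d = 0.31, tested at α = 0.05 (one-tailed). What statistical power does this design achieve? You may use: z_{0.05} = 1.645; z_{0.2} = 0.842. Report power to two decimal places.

For two equal groups, power = Φ(d·√(n/2) − z_{α}).
d·√(n/2) = 0.31 × √(161/2) = 0.31 × 8.972 = 2.781.
z_β = 2.781 − 1.645 = 1.136.
Power = Φ(1.136) = 0.872.

power ≈ 0.87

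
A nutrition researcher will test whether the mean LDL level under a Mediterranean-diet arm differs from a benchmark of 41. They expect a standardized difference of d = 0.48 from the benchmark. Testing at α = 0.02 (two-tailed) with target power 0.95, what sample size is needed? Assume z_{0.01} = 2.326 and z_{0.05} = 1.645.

n = 69

For a one-sample test: n = ((z_{α/2} + z_β) / d)².
z_{α/2} + z_β = 2.326 + 1.645 = 3.971.
n = (3.971 / 0.48)² = 8.273² = 68.44.
Round up.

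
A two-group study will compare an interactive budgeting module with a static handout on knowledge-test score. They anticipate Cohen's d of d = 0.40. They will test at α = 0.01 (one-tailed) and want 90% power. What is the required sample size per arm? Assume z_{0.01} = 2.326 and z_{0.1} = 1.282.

For two independent groups with equal n: n = 2·((z_{α} + z_β) / d)².
z_{α} + z_β = 2.326 + 1.282 = 3.608.
n = 2 × (3.608 / 0.40)² = 2 × 9.020² = 2 × 81.36 = 162.7.
Round up to the next whole participant.

n = 163 per group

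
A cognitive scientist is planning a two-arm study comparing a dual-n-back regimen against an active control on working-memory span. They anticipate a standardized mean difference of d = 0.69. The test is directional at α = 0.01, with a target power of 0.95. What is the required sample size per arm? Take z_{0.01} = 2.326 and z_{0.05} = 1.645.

For two independent groups with equal n: n = 2·((z_{α} + z_β) / d)².
z_{α} + z_β = 2.326 + 1.645 = 3.971.
n = 2 × (3.971 / 0.69)² = 2 × 5.755² = 2 × 33.12 = 66.2.
Round up to the next whole participant.

n = 67 per group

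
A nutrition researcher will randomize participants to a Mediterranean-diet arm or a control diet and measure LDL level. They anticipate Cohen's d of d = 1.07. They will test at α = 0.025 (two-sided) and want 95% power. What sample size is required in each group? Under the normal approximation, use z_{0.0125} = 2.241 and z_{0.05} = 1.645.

For two independent groups with equal n: n = 2·((z_{α/2} + z_β) / d)².
z_{α/2} + z_β = 2.241 + 1.645 = 3.886.
n = 2 × (3.886 / 1.07)² = 2 × 3.632² = 2 × 13.19 = 26.4.
Round up to the next whole participant.

n = 27 per group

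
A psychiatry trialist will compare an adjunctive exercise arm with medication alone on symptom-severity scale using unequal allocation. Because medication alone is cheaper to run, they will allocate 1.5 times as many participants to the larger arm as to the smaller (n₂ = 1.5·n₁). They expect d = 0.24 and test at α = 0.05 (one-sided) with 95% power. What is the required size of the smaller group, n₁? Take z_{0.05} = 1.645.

With allocation ratio k = n₂/n₁ = 1.5, Var(x̄₁−x̄₂) = σ²(1/n₁ + 1/(k·n₁)) = σ²·(k+1)/(k·n₁).
So n₁ = (1 + 1/k)·((z_{α} + z_β)/d)² = 1.667 × (3.290/0.24)².
n₁ = 1.667 × 187.92 = 313.2.
Round up: n₁ = 314, giving n₂ = 1.5 × 314 = 471.

n₁ = 314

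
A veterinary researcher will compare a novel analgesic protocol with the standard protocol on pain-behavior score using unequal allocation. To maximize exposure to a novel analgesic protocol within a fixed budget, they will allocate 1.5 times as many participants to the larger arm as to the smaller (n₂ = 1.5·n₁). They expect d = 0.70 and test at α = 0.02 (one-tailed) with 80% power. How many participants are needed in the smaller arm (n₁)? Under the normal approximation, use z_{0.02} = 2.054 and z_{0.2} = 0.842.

With allocation ratio k = n₂/n₁ = 1.5, Var(x̄₁−x̄₂) = σ²(1/n₁ + 1/(k·n₁)) = σ²·(k+1)/(k·n₁).
So n₁ = (1 + 1/k)·((z_{α} + z_β)/d)² = 1.667 × (2.896/0.70)².
n₁ = 1.667 × 17.12 = 28.5.
Round up: n₁ = 29, giving n₂ = ⌈1.5 × 29⌉ = ⌈43.5⌉ = 44.

n₁ = 29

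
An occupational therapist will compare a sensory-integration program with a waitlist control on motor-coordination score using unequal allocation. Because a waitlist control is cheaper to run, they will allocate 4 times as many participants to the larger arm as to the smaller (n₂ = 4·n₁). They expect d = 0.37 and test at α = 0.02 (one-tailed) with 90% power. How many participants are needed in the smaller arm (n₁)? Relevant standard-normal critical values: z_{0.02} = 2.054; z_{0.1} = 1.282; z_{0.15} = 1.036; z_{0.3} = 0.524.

n₁ = 102

With allocation ratio k = n₂/n₁ = 4, Var(x̄₁−x̄₂) = σ²(1/n₁ + 1/(k·n₁)) = σ²·(k+1)/(k·n₁).
So n₁ = (1 + 1/k)·((z_{α} + z_β)/d)² = 1.250 × (3.336/0.37)².
n₁ = 1.250 × 81.29 = 101.6.
Round up: n₁ = 102, giving n₂ = 4 × 102 = 408.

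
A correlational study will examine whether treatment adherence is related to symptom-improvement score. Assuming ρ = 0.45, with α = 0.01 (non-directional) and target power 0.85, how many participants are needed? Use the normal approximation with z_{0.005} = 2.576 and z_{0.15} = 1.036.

n = 59

Fisher's z: C = ½·ln((1+r)/(1−r)) = ½·ln(2.6364) = 0.4847.
n = ((z_{α/2} + z_β)/C)² + 3.
(2.576 + 1.036) / 0.4847 = 3.612 / 0.4847 = 7.452.
n = 7.452² + 3 = 55.53 + 3 = 58.5.
Round up.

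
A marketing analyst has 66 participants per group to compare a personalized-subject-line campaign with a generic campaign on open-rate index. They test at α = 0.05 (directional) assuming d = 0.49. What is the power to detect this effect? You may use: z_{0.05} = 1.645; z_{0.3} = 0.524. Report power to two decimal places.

power ≈ 0.88

For two equal groups, power = Φ(d·√(n/2) − z_{α}).
d·√(n/2) = 0.49 × √(66/2) = 0.49 × 5.745 = 2.815.
z_β = 2.815 − 1.645 = 1.170.
Power = Φ(1.170) = 0.879.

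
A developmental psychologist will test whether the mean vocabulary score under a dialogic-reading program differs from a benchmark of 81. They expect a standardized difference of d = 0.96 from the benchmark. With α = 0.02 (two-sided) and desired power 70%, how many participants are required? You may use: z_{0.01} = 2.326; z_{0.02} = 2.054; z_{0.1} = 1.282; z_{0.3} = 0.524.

For a one-sample test: n = ((z_{α/2} + z_β) / d)².
z_{α/2} + z_β = 2.326 + 0.524 = 2.850.
n = (2.850 / 0.96)² = 2.969² = 8.81.
Round up.

n = 9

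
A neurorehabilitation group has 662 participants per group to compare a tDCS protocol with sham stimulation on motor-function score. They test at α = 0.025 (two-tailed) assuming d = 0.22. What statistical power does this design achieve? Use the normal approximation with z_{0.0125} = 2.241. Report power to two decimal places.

power ≈ 0.96

For two equal groups, power = Φ(d·√(n/2) − z_{α/2}).
d·√(n/2) = 0.22 × √(662/2) = 0.22 × 18.193 = 4.003.
z_β = 4.003 − 2.241 = 1.762.
Power = Φ(1.762) = 0.961.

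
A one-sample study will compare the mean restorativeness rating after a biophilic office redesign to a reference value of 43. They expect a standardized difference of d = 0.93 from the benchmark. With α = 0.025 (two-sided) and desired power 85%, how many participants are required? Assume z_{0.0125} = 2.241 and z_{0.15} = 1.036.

For a one-sample test: n = ((z_{α/2} + z_β) / d)².
z_{α/2} + z_β = 2.241 + 1.036 = 3.277.
n = (3.277 / 0.93)² = 3.524² = 12.42.
Round up.

n = 13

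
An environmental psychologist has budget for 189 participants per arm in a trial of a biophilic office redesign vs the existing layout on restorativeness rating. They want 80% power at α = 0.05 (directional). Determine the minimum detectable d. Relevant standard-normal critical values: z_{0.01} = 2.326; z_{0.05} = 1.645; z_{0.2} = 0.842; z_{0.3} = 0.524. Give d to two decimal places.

For two independent groups of n = 189 each: d_min = (z_{α} + z_β)·√(2/n).
z-sum = 1.645 + 0.842 = 2.487.
d_min = 2.487 × √(2/189) = 2.487 × 0.1029 = 0.256.

d_min ≈ 0.26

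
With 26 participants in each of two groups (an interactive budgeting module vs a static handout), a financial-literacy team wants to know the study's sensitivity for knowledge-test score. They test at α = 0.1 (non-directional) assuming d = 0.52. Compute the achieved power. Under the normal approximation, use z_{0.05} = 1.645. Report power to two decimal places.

For two equal groups, power = Φ(d·√(n/2) − z_{α/2}).
d·√(n/2) = 0.52 × √(26/2) = 0.52 × 3.606 = 1.875.
z_β = 1.875 − 1.645 = 0.230.
Power = Φ(0.230) = 0.591.

power ≈ 0.59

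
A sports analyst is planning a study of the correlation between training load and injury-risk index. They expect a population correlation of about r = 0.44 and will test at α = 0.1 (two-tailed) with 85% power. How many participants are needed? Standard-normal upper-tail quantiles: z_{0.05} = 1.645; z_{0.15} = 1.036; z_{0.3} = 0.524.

n = 36

Fisher's z: C = ½·ln((1+r)/(1−r)) = ½·ln(2.5714) = 0.4722.
n = ((z_{α/2} + z_β)/C)² + 3.
(1.645 + 1.036) / 0.4722 = 2.681 / 0.4722 = 5.678.
n = 5.678² + 3 = 32.24 + 3 = 35.2.
Round up.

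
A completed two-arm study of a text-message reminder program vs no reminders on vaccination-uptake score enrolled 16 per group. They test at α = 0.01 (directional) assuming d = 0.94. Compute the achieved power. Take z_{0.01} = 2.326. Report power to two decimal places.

For two equal groups, power = Φ(d·√(n/2) − z_{α}).
d·√(n/2) = 0.94 × √(16/2) = 0.94 × 2.828 = 2.659.
z_β = 2.659 − 2.326 = 0.333.
Power = Φ(0.333) = 0.630.

power ≈ 0.63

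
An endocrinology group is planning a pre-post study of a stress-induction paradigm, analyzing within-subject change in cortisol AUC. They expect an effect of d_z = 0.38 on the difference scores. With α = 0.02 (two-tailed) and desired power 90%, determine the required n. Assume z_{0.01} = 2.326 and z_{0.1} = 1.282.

For a paired (one-sample on differences) test: n = ((z_{α/2} + z_β) / d)².
z_{α/2} + z_β = 2.326 + 1.282 = 3.608.
n = (3.608 / 0.38)² = 9.495² = 90.15.
Round up.

n = 91 pairs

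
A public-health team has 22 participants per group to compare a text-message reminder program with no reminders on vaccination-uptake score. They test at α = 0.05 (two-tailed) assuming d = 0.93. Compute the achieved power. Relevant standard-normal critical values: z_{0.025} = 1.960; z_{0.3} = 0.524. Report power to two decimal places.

power ≈ 0.87

For two equal groups, power = Φ(d·√(n/2) − z_{α/2}).
d·√(n/2) = 0.93 × √(22/2) = 0.93 × 3.317 = 3.084.
z_β = 3.084 − 1.960 = 1.124.
Power = Φ(1.124) = 0.870.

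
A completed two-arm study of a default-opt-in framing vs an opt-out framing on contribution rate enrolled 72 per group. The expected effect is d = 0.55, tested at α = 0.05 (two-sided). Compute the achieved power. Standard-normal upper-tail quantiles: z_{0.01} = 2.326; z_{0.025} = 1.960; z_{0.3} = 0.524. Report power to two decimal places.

power ≈ 0.91

For two equal groups, power = Φ(d·√(n/2) − z_{α/2}).
d·√(n/2) = 0.55 × √(72/2) = 0.55 × 6.000 = 3.300.
z_β = 3.300 − 1.960 = 1.340.
Power = Φ(1.340) = 0.910.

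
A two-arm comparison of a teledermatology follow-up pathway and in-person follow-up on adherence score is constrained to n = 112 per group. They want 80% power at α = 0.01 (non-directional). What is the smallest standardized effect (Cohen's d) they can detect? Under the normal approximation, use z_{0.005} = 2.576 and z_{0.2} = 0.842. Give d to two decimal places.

For two independent groups of n = 112 each: d_min = (z_{α/2} + z_β)·√(2/n).
z-sum = 2.576 + 0.842 = 3.418.
d_min = 3.418 × √(2/112) = 3.418 × 0.1336 = 0.457.

d_min ≈ 0.46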